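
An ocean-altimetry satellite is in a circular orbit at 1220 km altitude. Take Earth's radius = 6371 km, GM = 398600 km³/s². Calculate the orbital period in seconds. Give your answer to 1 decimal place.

6582.0 seconds

Semi-major axis a = 6371 + 1220 = 7591 km. Period T = 2π√(a³/μ) = 2π√(7591³/398600) = 6582.0 s = 109.70 min.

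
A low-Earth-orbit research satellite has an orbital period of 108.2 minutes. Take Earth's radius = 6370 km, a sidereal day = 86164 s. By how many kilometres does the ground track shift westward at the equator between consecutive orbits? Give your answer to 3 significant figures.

3020 km

T = 108.2 min = 6492.0 s.
During one orbit Earth rotates (6492.0 / 86164) × 360° = 27.12°.
At the equator that is 27.12° × (2π·6370/360) km/° = 27.12 × 111.2 = 3016 km.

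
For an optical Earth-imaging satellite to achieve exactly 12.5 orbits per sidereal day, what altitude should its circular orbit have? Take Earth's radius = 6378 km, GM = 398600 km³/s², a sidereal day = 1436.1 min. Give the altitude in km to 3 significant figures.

1450 km

Required period T = 86166 / 12.5 = 6893.3 s.
From T = 2π√(a³/μ): a = (μ T²/4π²)^(1/3) = (398600 × 6893.3² / 4π²)^(1/3) = 7828 km.
Altitude h = a − R = 7828 − 6378 = 1450 km.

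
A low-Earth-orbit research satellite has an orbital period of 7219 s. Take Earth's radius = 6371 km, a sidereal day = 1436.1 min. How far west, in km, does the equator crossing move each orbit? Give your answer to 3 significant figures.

During one orbit Earth rotates (7219.0 / 86166) × 360° = 30.16°.
At the equator that is 30.16° × (2π·6371/360) km/° = 30.16 × 111.2 = 3354 km.

3350 km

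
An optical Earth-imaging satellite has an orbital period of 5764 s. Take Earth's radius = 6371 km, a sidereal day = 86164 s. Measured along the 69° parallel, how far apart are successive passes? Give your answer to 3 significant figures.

Node shift per orbit = (5764.0/86164) × 360° = 24.08°.
Equatorial spacing = 24.08 × 111.2 km/° = 2678 km.
At 69° latitude, spacing = 2678 × cos(69°) = 960 km.

960 km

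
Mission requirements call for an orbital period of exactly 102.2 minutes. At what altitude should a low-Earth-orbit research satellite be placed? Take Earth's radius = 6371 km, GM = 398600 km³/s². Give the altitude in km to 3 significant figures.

870 km

T = 102.2 min = 6132.0 s.
From T = 2π√(a³/μ): a = (μ T²/4π²)^(1/3) = (398600 × 6132.0² / 4π²)^(1/3) = 7241 km.
Altitude h = a − R = 7241 − 6371 = 870 km.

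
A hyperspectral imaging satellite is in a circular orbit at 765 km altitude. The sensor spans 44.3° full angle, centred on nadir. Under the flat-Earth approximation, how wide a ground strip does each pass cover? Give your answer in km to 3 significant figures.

623 km

Half-angle = 44.3°/2 = 22.15°.
Swath width ≈ 2h·tan(θ/2) = 2 × 765 × tan(22.15°) = 622.8 km.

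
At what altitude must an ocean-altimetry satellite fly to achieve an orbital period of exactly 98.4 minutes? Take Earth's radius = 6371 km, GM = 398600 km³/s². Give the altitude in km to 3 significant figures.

689 km

T = 98.4 min = 5904.0 s.
From T = 2π√(a³/μ): a = (μ T²/4π²)^(1/3) = (398600 × 5904.0² / 4π²)^(1/3) = 7060 km.
Altitude h = a − R = 7060 − 6371 = 689 km.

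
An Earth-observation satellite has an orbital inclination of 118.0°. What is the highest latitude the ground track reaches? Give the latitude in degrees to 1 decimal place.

62.0°

Retrograde orbit: the ground track reaches ±(180° − i) = ±(180 − 118.0) = ±62.0°.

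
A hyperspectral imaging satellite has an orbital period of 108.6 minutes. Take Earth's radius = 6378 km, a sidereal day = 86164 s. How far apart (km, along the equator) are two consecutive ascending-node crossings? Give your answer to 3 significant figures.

T = 108.6 min = 6516.0 s.
During one orbit Earth rotates (6516.0 / 86164) × 360° = 27.22°.
At the equator that is 27.22° × (2π·6378/360) km/° = 27.22 × 111.3 = 3031 km.

3030 km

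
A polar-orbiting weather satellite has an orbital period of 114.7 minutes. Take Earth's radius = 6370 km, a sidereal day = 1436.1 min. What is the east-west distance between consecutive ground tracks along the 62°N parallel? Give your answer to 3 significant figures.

T = 114.7 min = 6882.0 s.
Node shift per orbit = (6882.0/86166) × 360° = 28.75°.
Equatorial spacing = 28.75 × 111.2 km/° = 3197 km.
At 62° latitude, spacing = 3197 × cos(62°) = 1501 km.

1500 km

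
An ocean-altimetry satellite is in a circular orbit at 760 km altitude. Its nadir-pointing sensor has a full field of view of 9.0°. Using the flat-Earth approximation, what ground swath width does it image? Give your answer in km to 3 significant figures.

120 km

Half-angle = 9.0°/2 = 4.5°.
Swath width ≈ 2h·tan(θ/2) = 2 × 760 × tan(4.5°) = 119.6 km.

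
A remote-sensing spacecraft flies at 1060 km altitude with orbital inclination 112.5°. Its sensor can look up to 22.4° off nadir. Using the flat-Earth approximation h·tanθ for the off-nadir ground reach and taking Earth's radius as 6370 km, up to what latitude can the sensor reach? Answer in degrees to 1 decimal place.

Retrograde orbit: the ground track reaches ±(180° − i) = ±(180 − 112.5) = ±67.5°.
Sensor half-swath on the ground ≈ 1060·tan(22.4°) = 437 km = 3.93° of latitude.
Maximum observable latitude ≈ 67.5 + 3.93 = 71.4°.

71.4°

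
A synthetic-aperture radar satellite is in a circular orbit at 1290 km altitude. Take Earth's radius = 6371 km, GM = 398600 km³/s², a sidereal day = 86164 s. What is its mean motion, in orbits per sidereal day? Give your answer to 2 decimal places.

Semi-major axis a = 6371 + 1290 = 7661 km. Period T = 2π√(a³/μ) = 2π√(7661³/398600) = 6673.3 s = 111.22 min.
Orbits per sidereal day = 86164 / 6673.3 = 12.912.

12.91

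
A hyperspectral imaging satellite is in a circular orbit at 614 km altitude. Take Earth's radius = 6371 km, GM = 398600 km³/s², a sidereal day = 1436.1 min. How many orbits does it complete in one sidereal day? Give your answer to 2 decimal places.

14.83

Semi-major axis a = 6371 + 614 = 6985 km. Period T = 2π√(a³/μ) = 2π√(6985³/398600) = 5809.8 s = 96.83 min.
Orbits per sidereal day = 86166 / 5809.8 = 14.831.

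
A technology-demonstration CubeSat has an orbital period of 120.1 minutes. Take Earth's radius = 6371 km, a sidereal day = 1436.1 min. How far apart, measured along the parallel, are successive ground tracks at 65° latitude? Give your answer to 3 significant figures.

1410 km

T = 120.1 min = 7206.0 s.
Node shift per orbit = (7206.0/86166) × 360° = 30.11°.
Equatorial spacing = 30.11 × 111.2 km/° = 3348 km.
At 65° latitude, spacing = 3348 × cos(65°) = 1415 km.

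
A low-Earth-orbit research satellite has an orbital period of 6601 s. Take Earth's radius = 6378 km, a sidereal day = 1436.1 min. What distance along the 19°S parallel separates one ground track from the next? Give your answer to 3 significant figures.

Node shift per orbit = (6601.0/86166) × 360° = 27.58°.
Equatorial spacing = 27.58 × 111.3 km/° = 3070 km.
At 19° latitude, spacing = 3070 × cos(19°) = 2903 km.

2900 km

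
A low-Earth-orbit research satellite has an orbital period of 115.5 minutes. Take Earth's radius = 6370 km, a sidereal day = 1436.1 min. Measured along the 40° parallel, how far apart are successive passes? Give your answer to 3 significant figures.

T = 115.5 min = 6930.0 s.
Node shift per orbit = (6930.0/86166) × 360° = 28.95°.
Equatorial spacing = 28.95 × 111.2 km/° = 3219 km.
At 40° latitude, spacing = 3219 × cos(40°) = 2466 km.

2470 km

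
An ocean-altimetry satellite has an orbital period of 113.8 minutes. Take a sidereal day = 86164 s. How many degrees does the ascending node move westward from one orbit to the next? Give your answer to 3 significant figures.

T = 113.8 min = 6828.0 s.
During one orbit Earth rotates (6828.0 / 86164) × 360° = 28.53°.

28.5°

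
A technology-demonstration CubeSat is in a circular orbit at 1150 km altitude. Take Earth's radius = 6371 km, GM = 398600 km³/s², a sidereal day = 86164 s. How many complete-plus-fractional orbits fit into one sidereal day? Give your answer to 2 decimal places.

Semi-major axis a = 6371 + 1150 = 7521 km. Period T = 2π√(a³/μ) = 2π√(7521³/398600) = 6491.2 s = 108.19 min.
Orbits per sidereal day = 86164 / 6491.2 = 13.274.

13.27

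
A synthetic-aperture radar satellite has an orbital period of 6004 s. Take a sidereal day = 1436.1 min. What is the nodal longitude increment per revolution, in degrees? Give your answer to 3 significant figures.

During one orbit Earth rotates (6004.0 / 86166) × 360° = 25.08°.

25.1°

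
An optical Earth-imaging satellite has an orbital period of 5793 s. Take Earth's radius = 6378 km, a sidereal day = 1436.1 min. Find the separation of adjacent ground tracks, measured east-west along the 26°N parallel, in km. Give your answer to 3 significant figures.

Node shift per orbit = (5793.0/86166) × 360° = 24.20°.
Equatorial spacing = 24.20 × 111.3 km/° = 2694 km.
At 26° latitude, spacing = 2694 × cos(26°) = 2422 km.

2420 km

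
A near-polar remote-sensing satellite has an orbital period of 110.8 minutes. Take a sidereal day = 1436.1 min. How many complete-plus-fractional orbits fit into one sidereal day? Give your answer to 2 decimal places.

T = 110.8 min = 6648.0 s.
Orbits per sidereal day = 86166 / 6648.0 = 12.961.

12.96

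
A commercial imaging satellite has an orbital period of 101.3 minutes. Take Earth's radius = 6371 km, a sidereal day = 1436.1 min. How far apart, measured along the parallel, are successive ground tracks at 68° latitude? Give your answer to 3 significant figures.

T = 101.3 min = 6078.0 s.
Node shift per orbit = (6078.0/86166) × 360° = 25.39°.
Equatorial spacing = 25.39 × 111.2 km/° = 2824 km.
At 68° latitude, spacing = 2824 × cos(68°) = 1058 km.

1060 km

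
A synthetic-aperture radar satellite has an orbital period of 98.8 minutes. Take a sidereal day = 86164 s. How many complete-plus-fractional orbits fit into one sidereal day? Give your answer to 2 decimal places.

14.54

T = 98.8 min = 5928.0 s.
Orbits per sidereal day = 86164 / 5928.0 = 14.535.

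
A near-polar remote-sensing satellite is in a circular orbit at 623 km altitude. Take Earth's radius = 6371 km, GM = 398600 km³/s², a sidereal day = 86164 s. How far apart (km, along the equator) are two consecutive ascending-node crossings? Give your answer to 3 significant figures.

Semi-major axis a = 6371 + 623 = 6994 km. Period T = 2π√(a³/μ) = 2π√(6994³/398600) = 5821.0 s = 97.02 min.
During one orbit Earth rotates (5821.0 / 86164) × 360° = 24.32°.
At the equator that is 24.32° × (2π·6371/360) km/° = 24.32 × 111.2 = 2704 km.

2700 km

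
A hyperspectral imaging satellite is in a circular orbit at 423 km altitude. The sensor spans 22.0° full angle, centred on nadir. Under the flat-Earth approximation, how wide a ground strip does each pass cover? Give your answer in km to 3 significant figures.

Half-angle = 22.0°/2 = 11°.
Swath width ≈ 2h·tan(θ/2) = 2 × 423 × tan(11°) = 164.4 km.

164 km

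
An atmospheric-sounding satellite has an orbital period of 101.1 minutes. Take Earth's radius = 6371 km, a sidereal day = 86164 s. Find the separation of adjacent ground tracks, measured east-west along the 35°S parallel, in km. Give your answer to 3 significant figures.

2310 km

T = 101.1 min = 6066.0 s.
Node shift per orbit = (6066.0/86164) × 360° = 25.34°.
Equatorial spacing = 25.34 × 111.2 km/° = 2818 km.
At 35° latitude, spacing = 2818 × cos(35°) = 2308 km.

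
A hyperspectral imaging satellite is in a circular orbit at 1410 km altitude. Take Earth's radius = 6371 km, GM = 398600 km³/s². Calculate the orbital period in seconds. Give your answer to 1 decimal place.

6830.7 seconds

Semi-major axis a = 6371 + 1410 = 7781 km. Period T = 2π√(a³/μ) = 2π√(7781³/398600) = 6830.7 s = 113.84 min.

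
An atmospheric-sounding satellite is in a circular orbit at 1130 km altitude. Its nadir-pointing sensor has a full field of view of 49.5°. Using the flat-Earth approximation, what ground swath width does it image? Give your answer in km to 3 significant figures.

Half-angle = 49.5°/2 = 24.75°.
Swath width ≈ 2h·tan(θ/2) = 2 × 1130 × tan(24.75°) = 1041.9 km.

1040 km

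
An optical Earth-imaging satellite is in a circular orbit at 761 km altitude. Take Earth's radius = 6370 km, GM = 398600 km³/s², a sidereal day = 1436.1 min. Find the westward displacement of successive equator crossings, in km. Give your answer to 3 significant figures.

2780 km

Semi-major axis a = 6370 + 761 = 7131 km. Period T = 2π√(a³/μ) = 2π√(7131³/398600) = 5992.9 s = 99.88 min.
During one orbit Earth rotates (5992.9 / 86166) × 360° = 25.04°.
At the equator that is 25.04° × (2π·6370/360) km/° = 25.04 × 111.2 = 2784 km.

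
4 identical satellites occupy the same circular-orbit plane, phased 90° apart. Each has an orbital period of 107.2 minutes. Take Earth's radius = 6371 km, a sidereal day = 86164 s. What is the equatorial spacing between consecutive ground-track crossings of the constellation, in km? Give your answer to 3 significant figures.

747 km

T = 107.2 min = 6432.0 s.
Single-satellite node shift = (6432.0/86164) × 360° = 26.87°.
With 4 satellites evenly phased, successive equator crossings are 26.87/4 = 6.718° apart.
That is 6.718 × 111.2 = 747 km at the equator.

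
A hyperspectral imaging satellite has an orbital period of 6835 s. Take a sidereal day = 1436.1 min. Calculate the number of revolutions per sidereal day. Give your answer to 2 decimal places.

Orbits per sidereal day = 86166 / 6835.0 = 12.607.

12.61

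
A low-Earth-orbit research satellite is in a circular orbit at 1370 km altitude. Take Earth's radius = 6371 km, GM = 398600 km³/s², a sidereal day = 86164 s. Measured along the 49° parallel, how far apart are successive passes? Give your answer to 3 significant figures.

Semi-major axis a = 6371 + 1370 = 7741 km. Period T = 2π√(a³/μ) = 2π√(7741³/398600) = 6778.1 s = 112.97 min.
Node shift per orbit = (6778.1/86164) × 360° = 28.32°.
Equatorial spacing = 28.32 × 111.2 km/° = 3149 km.
At 49° latitude, spacing = 3149 × cos(49°) = 2066 km.

2070 km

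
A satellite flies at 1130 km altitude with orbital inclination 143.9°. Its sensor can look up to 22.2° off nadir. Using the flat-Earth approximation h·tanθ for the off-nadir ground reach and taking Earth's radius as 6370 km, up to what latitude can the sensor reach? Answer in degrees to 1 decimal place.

Retrograde orbit: the ground track reaches ±(180° − i) = ±(180 − 143.9) = ±36.1°.
Sensor half-swath on the ground ≈ 1130·tan(22.2°) = 461 km = 4.15° of latitude.
Maximum observable latitude ≈ 36.1 + 4.15 = 40.2°.

40.2°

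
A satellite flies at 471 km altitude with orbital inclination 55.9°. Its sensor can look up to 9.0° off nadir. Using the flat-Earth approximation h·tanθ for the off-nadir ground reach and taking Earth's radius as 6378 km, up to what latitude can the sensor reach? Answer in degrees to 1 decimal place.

56.6°

For a prograde orbit the ground track reaches latitude ±i = ±55.9°.
Sensor half-swath on the ground ≈ 471·tan(9.0°) = 75 km = 0.67° of latitude.
Maximum observable latitude ≈ 55.9 + 0.67 = 56.6°.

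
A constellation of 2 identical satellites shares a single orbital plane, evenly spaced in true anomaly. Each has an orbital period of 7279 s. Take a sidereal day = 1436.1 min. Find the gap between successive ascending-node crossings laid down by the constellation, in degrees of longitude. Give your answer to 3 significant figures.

Single-satellite node shift = (7279.0/86166) × 360° = 30.41°.
With 2 satellites evenly phased, successive equator crossings are 30.41/2 = 15.206° apart.

15.2°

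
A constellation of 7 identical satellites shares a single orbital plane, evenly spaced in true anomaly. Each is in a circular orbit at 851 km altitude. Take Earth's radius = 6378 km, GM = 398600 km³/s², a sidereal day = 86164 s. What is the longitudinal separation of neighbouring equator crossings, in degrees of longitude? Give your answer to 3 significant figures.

Semi-major axis a = 6378 + 851 = 7229 km. Period T = 2π√(a³/μ) = 2π√(7229³/398600) = 6116.9 s = 101.95 min.
Single-satellite node shift = (6116.9/86164) × 360° = 25.56°.
With 7 satellites evenly phased, successive equator crossings are 25.56/7 = 3.651° apart.

3.65°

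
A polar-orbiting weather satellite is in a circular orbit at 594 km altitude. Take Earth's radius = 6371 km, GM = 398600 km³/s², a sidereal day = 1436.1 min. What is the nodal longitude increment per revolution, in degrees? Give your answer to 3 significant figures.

Semi-major axis a = 6371 + 594 = 6965 km. Period T = 2π√(a³/μ) = 2π√(6965³/398600) = 5784.9 s = 96.41 min.
During one orbit Earth rotates (5784.9 / 86166) × 360° = 24.17°.

24.2°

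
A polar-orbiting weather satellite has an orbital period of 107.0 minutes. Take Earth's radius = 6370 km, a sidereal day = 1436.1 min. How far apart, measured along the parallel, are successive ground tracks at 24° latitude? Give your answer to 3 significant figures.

2720 km

T = 107.0 min = 6420.0 s.
Node shift per orbit = (6420.0/86166) × 360° = 26.82°.
Equatorial spacing = 26.82 × 111.2 km/° = 2982 km.
At 24° latitude, spacing = 2982 × cos(24°) = 2724 km.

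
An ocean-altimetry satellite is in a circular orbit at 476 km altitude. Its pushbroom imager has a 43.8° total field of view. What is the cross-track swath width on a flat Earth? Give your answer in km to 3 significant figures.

Half-angle = 43.8°/2 = 21.9°.
Swath width ≈ 2h·tan(θ/2) = 2 × 476 × tan(21.9°) = 382.7 km.

383 km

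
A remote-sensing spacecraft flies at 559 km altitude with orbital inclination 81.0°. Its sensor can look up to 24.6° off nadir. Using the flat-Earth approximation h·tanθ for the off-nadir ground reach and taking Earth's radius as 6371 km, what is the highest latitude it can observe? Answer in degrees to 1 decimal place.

83.3°

For a prograde orbit the ground track reaches latitude ±i = ±81.0°.
Sensor half-swath on the ground ≈ 559·tan(24.6°) = 256 km = 2.30° of latitude.
Maximum observable latitude ≈ 81.0 + 2.30 = 83.3°.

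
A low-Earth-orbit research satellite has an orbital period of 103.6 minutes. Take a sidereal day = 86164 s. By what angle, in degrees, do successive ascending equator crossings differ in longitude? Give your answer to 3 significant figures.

26.0°

T = 103.6 min = 6216.0 s.
During one orbit Earth rotates (6216.0 / 86164) × 360° = 25.97°.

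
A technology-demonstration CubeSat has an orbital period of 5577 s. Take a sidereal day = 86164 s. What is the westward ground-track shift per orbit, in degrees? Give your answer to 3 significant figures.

23.3°

During one orbit Earth rotates (5577.0 / 86164) × 360° = 23.30°.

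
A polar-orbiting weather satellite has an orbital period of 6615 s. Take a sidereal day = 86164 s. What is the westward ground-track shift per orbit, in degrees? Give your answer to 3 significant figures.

27.6°

During one orbit Earth rotates (6615.0 / 86164) × 360° = 27.64°.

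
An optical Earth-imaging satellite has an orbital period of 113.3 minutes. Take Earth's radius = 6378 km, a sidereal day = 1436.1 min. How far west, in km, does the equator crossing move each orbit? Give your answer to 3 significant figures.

T = 113.3 min = 6798.0 s.
During one orbit Earth rotates (6798.0 / 86166) × 360° = 28.40°.
At the equator that is 28.40° × (2π·6378/360) km/° = 28.40 × 111.3 = 3162 km.

3160 km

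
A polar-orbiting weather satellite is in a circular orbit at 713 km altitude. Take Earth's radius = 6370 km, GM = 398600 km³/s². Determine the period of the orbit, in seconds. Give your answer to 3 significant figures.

Semi-major axis a = 6370 + 713 = 7083 km. Period T = 2π√(a³/μ) = 2π√(7083³/398600) = 5932.5 s = 98.87 min.

5930 seconds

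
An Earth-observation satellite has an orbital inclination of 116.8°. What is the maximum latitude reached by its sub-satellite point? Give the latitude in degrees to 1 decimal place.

63.2°

Retrograde orbit: the ground track reaches ±(180° − i) = ±(180 − 116.8) = ±63.2°.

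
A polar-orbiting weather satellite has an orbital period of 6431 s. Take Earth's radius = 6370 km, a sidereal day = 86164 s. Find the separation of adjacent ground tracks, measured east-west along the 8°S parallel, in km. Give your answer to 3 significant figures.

2960 km

Node shift per orbit = (6431.0/86164) × 360° = 26.87°.
Equatorial spacing = 26.87 × 111.2 km/° = 2987 km.
At 8° latitude, spacing = 2987 × cos(8°) = 2958 km.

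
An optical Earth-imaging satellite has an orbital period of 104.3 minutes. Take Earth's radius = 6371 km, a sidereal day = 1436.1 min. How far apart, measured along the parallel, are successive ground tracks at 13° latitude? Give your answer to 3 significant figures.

T = 104.3 min = 6258.0 s.
Node shift per orbit = (6258.0/86166) × 360° = 26.15°.
Equatorial spacing = 26.15 × 111.2 km/° = 2907 km.
At 13° latitude, spacing = 2907 × cos(13°) = 2833 km.

2830 km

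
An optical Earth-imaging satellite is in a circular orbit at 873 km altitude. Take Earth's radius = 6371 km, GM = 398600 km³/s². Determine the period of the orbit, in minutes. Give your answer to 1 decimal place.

102.3 min

Semi-major axis a = 6371 + 873 = 7244 km. Period T = 2π√(a³/μ) = 2π√(7244³/398600) = 6135.9 s = 102.27 min.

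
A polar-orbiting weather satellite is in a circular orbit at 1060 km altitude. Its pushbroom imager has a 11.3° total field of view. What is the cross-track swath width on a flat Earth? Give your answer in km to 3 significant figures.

210 km

Half-angle = 11.3°/2 = 5.65°.
Swath width ≈ 2h·tan(θ/2) = 2 × 1060 × tan(5.65°) = 209.7 km.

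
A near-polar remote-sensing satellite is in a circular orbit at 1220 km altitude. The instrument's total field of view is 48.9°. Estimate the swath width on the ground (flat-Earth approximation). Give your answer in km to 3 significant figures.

1110 km

Half-angle = 48.9°/2 = 24.45°.
Swath width ≈ 2h·tan(θ/2) = 2 × 1220 × tan(24.45°) = 1109.4 km.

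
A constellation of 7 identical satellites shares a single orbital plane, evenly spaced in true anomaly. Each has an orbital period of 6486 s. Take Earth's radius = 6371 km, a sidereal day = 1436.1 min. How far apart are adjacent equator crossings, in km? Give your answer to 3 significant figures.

430 km

Single-satellite node shift = (6486.0/86166) × 360° = 27.10°.
With 7 satellites evenly phased, successive equator crossings are 27.10/7 = 3.871° apart.
That is 3.871 × 111.2 = 430 km at the equator.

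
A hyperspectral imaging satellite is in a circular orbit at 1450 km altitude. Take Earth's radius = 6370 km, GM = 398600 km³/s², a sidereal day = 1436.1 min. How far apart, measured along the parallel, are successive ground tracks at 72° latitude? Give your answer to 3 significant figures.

Semi-major axis a = 6370 + 1450 = 7820 km. Period T = 2π√(a³/μ) = 2π√(7820³/398600) = 6882.1 s = 114.70 min.
Node shift per orbit = (6882.1/86166) × 360° = 28.75°.
Equatorial spacing = 28.75 × 111.2 km/° = 3197 km.
At 72° latitude, spacing = 3197 × cos(72°) = 988 km.

988 km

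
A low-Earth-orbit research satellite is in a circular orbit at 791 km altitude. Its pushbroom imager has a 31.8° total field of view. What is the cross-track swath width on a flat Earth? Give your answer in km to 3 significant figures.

Half-angle = 31.8°/2 = 15.9°.
Swath width ≈ 2h·tan(θ/2) = 2 × 791 × tan(15.9°) = 450.6 km.

451 km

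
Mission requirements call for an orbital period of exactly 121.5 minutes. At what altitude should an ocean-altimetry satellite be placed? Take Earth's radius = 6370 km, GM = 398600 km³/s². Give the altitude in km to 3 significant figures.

T = 121.5 min = 7290.0 s.
From T = 2π√(a³/μ): a = (μ T²/4π²)^(1/3) = (398600 × 7290.0² / 4π²)^(1/3) = 8126 km.
Altitude h = a − R = 8126 − 6370 = 1756 km.

1760 km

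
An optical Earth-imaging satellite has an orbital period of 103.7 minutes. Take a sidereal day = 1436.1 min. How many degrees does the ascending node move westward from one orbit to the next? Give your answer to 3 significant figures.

T = 103.7 min = 6222.0 s.
During one orbit Earth rotates (6222.0 / 86166) × 360° = 26.00°.

26.0°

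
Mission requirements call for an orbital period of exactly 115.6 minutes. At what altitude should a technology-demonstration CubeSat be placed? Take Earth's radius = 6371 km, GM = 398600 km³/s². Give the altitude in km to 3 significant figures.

T = 115.6 min = 6936.0 s.
From T = 2π√(a³/μ): a = (μ T²/4π²)^(1/3) = (398600 × 6936.0² / 4π²)^(1/3) = 7861 km.
Altitude h = a − R = 7861 − 6371 = 1490 km.

1490 km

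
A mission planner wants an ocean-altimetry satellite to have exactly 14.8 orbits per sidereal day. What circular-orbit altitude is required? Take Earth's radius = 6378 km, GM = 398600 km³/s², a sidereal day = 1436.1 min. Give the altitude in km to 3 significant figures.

617 km

Required period T = 86166 / 14.8 = 5822.0 s.
From T = 2π√(a³/μ): a = (μ T²/4π²)^(1/3) = (398600 × 5822.0² / 4π²)^(1/3) = 6995 km.
Altitude h = a − R = 6995 − 6378 = 617 km.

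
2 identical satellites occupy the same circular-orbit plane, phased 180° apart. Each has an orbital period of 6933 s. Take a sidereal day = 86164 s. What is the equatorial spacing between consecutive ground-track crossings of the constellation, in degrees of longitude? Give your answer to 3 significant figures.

Single-satellite node shift = (6933.0/86164) × 360° = 28.97°.
With 2 satellites evenly phased, successive equator crossings are 28.97/2 = 14.483° apart.

14.5°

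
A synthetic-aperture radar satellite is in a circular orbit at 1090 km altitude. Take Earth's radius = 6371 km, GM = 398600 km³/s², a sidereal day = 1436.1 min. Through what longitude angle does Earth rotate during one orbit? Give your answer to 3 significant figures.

26.8°

Semi-major axis a = 6371 + 1090 = 7461 km. Period T = 2π√(a³/μ) = 2π√(7461³/398600) = 6413.7 s = 106.89 min.
During one orbit Earth rotates (6413.7 / 86166) × 360° = 26.80°.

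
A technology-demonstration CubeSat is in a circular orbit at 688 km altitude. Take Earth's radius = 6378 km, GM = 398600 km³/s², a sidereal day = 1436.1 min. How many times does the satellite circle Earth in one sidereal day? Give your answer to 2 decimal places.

14.58

Semi-major axis a = 6378 + 688 = 7066 km. Period T = 2π√(a³/μ) = 2π√(7066³/398600) = 5911.1 s = 98.52 min.
Orbits per sidereal day = 86166 / 5911.1 = 14.577.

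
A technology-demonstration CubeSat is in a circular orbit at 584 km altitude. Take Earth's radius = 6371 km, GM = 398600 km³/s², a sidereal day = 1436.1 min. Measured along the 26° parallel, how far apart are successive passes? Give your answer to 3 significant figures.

2410 km

Semi-major axis a = 6371 + 584 = 6955 km. Period T = 2π√(a³/μ) = 2π√(6955³/398600) = 5772.4 s = 96.21 min.
Node shift per orbit = (5772.4/86166) × 360° = 24.12°.
Equatorial spacing = 24.12 × 111.2 km/° = 2682 km.
At 26° latitude, spacing = 2682 × cos(26°) = 2410 km.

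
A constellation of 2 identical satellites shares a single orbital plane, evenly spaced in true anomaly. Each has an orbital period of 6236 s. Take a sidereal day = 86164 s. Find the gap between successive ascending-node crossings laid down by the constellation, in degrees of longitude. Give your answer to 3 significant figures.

13.0°

Single-satellite node shift = (6236.0/86164) × 360° = 26.05°.
With 2 satellites evenly phased, successive equator crossings are 26.05/2 = 13.027° apart.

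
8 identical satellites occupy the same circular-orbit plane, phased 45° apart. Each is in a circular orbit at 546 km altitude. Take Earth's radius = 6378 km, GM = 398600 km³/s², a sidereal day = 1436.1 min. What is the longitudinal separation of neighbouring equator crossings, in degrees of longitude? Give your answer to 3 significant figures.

Semi-major axis a = 6378 + 546 = 6924 km. Period T = 2π√(a³/μ) = 2π√(6924³/398600) = 5733.9 s = 95.56 min.
Single-satellite node shift = (5733.9/86166) × 360° = 23.96°.
With 8 satellites evenly phased, successive equator crossings are 23.96/8 = 2.994° apart.

2.99°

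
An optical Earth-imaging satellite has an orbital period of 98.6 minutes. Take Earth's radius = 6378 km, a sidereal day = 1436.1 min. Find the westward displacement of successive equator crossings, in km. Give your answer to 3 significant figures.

T = 98.6 min = 5916.0 s.
During one orbit Earth rotates (5916.0 / 86166) × 360° = 24.72°.
At the equator that is 24.72° × (2π·6378/360) km/° = 24.72 × 111.3 = 2751 km.

2750 km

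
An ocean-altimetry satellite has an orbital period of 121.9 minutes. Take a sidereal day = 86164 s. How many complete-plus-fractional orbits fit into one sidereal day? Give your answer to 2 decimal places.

T = 121.9 min = 7314.0 s.
Orbits per sidereal day = 86164 / 7314.0 = 11.781.

11.78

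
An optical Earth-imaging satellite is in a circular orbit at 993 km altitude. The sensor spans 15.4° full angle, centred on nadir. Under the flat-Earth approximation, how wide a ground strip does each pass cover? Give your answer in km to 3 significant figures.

Half-angle = 15.4°/2 = 7.7°.
Swath width ≈ 2h·tan(θ/2) = 2 × 993 × tan(7.7°) = 268.5 km.

269 km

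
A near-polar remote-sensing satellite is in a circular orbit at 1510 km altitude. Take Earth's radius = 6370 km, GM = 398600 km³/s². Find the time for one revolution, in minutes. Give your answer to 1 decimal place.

Semi-major axis a = 6370 + 1510 = 7880 km. Period T = 2π√(a³/μ) = 2π√(7880³/398600) = 6961.5 s = 116.02 min.

116.0 min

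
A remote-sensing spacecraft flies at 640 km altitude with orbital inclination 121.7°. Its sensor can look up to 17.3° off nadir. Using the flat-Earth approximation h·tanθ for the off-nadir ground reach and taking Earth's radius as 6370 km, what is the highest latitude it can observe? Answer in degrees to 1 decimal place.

60.1°

Retrograde orbit: the ground track reaches ±(180° − i) = ±(180 − 121.7) = ±58.3°.
Sensor half-swath on the ground ≈ 640·tan(17.3°) = 199 km = 1.79° of latitude.
Maximum observable latitude ≈ 58.3 + 1.79 = 60.1°.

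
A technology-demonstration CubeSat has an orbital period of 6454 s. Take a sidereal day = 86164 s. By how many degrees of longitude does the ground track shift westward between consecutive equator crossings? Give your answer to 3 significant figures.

During one orbit Earth rotates (6454.0 / 86164) × 360° = 26.97°.

27.0°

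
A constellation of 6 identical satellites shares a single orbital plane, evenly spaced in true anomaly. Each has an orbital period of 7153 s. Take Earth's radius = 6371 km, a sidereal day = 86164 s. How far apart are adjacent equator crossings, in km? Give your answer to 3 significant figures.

Single-satellite node shift = (7153.0/86164) × 360° = 29.89°.
With 6 satellites evenly phased, successive equator crossings are 29.89/6 = 4.981° apart.
That is 4.981 × 111.2 = 554 km at the equator.

554 km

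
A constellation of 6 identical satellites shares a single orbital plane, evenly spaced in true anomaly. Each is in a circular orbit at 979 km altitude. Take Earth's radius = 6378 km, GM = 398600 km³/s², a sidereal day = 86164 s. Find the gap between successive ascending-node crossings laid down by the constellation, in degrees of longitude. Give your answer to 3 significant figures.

4.37°

Semi-major axis a = 6378 + 979 = 7357 km. Period T = 2π√(a³/μ) = 2π√(7357³/398600) = 6280.0 s = 104.67 min.
Single-satellite node shift = (6280.0/86164) × 360° = 26.24°.
With 6 satellites evenly phased, successive equator crossings are 26.24/6 = 4.373° apart.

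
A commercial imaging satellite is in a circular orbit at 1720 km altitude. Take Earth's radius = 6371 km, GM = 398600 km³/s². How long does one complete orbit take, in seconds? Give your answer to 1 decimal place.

Semi-major axis a = 6371 + 1720 = 8091 km. Period T = 2π√(a³/μ) = 2π√(8091³/398600) = 7242.9 s = 120.72 min.

7242.9 seconds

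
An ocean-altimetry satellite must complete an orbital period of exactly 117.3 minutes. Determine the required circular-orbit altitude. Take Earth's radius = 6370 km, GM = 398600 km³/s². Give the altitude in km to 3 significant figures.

T = 117.3 min = 7038.0 s.
From T = 2π√(a³/μ): a = (μ T²/4π²)^(1/3) = (398600 × 7038.0² / 4π²)^(1/3) = 7938 km.
Altitude h = a − R = 7938 − 6370 = 1568 km.

1570 km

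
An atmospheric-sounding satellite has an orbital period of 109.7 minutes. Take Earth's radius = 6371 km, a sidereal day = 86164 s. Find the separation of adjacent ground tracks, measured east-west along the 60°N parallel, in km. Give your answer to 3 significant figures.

T = 109.7 min = 6582.0 s.
Node shift per orbit = (6582.0/86164) × 360° = 27.50°.
Equatorial spacing = 27.50 × 111.2 km/° = 3058 km.
At 60° latitude, spacing = 3058 × cos(60°) = 1529 km.

1530 km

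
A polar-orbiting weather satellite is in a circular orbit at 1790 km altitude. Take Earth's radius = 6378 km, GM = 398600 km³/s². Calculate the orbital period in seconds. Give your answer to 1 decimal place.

7346.6 seconds

Semi-major axis a = 6378 + 1790 = 8168 km. Period T = 2π√(a³/μ) = 2π√(8168³/398600) = 7346.6 s = 122.44 min.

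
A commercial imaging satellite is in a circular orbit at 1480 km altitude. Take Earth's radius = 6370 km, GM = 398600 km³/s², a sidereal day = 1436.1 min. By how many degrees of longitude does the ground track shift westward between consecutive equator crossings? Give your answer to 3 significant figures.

Semi-major axis a = 6370 + 1480 = 7850 km. Period T = 2π√(a³/μ) = 2π√(7850³/398600) = 6921.7 s = 115.36 min.
During one orbit Earth rotates (6921.7 / 86166) × 360° = 28.92°.

28.9°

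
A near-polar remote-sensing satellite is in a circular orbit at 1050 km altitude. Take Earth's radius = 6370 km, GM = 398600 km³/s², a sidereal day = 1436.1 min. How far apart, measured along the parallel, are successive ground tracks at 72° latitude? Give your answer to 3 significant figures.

Semi-major axis a = 6370 + 1050 = 7420 km. Period T = 2π√(a³/μ) = 2π√(7420³/398600) = 6360.9 s = 106.01 min.
Node shift per orbit = (6360.9/86166) × 360° = 26.58°.
Equatorial spacing = 26.58 × 111.2 km/° = 2955 km.
At 72° latitude, spacing = 2955 × cos(72°) = 913 km.

913 km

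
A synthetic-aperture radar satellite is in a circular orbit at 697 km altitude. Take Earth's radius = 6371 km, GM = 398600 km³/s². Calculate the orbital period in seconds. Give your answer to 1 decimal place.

Semi-major axis a = 6371 + 697 = 7068 km. Period T = 2π√(a³/μ) = 2π√(7068³/398600) = 5913.7 s = 98.56 min.

5913.7 seconds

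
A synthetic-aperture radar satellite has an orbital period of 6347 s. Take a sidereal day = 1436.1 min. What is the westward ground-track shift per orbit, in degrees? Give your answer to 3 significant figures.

During one orbit Earth rotates (6347.0 / 86166) × 360° = 26.52°.

26.5°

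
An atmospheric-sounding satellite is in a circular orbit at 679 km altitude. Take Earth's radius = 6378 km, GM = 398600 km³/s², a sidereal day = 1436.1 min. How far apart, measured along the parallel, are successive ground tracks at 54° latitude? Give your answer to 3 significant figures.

1610 km

Semi-major axis a = 6378 + 679 = 7057 km. Period T = 2π√(a³/μ) = 2π√(7057³/398600) = 5899.9 s = 98.33 min.
Node shift per orbit = (5899.9/86166) × 360° = 24.65°.
Equatorial spacing = 24.65 × 111.3 km/° = 2744 km.
At 54° latitude, spacing = 2744 × cos(54°) = 1613 km.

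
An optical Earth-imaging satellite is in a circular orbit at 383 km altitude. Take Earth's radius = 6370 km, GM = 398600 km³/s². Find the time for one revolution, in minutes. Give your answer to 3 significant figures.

Semi-major axis a = 6370 + 383 = 6753 km. Period T = 2π√(a³/μ) = 2π√(6753³/398600) = 5522.8 s = 92.05 min.

92.0 min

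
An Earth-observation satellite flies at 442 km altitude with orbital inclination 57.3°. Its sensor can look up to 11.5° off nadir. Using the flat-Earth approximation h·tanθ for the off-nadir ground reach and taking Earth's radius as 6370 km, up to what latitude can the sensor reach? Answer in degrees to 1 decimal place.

58.1°

For a prograde orbit the ground track reaches latitude ±i = ±57.3°.
Sensor half-swath on the ground ≈ 442·tan(11.5°) = 90 km = 0.81° of latitude.
Maximum observable latitude ≈ 57.3 + 0.81 = 58.1°.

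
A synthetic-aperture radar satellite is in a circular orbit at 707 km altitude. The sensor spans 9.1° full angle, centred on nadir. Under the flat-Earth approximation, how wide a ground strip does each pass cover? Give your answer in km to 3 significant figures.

113 km

Half-angle = 9.1°/2 = 4.55°.
Swath width ≈ 2h·tan(θ/2) = 2 × 707 × tan(4.55°) = 112.5 km.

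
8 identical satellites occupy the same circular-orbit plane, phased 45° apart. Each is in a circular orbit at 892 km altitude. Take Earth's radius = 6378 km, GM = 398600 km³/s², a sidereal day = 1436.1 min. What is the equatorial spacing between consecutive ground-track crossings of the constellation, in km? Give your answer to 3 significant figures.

Semi-major axis a = 6378 + 892 = 7270 km. Period T = 2π√(a³/μ) = 2π√(7270³/398600) = 6169.0 s = 102.82 min.
Single-satellite node shift = (6169.0/86166) × 360° = 25.77°.
With 8 satellites evenly phased, successive equator crossings are 25.77/8 = 3.222° apart.
That is 3.222 × 111.3 = 359 km at the equator.

359 km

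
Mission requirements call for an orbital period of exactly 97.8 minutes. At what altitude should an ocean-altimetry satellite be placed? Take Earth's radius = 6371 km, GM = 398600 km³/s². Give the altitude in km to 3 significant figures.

T = 97.8 min = 5868.0 s.
From T = 2π√(a³/μ): a = (μ T²/4π²)^(1/3) = (398600 × 5868.0² / 4π²)^(1/3) = 7032 km.
Altitude h = a − R = 7032 − 6371 = 661 km.

661 km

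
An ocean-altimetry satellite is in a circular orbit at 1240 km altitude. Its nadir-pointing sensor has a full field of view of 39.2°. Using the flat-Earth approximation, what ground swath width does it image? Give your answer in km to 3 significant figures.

883 km

Half-angle = 39.2°/2 = 19.6°.
Swath width ≈ 2h·tan(θ/2) = 2 × 1240 × tan(19.6°) = 883.1 km.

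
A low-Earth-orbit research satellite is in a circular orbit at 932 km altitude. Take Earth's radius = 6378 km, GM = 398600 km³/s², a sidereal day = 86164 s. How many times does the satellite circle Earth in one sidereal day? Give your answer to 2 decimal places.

13.85

Semi-major axis a = 6378 + 932 = 7310 km. Period T = 2π√(a³/μ) = 2π√(7310³/398600) = 6220.0 s = 103.67 min.
Orbits per sidereal day = 86164 / 6220.0 = 13.853.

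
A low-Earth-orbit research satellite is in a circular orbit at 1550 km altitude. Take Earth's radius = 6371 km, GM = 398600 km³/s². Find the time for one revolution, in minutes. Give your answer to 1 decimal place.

116.9 min

Semi-major axis a = 6371 + 1550 = 7921 km. Period T = 2π√(a³/μ) = 2π√(7921³/398600) = 7015.9 s = 116.93 min.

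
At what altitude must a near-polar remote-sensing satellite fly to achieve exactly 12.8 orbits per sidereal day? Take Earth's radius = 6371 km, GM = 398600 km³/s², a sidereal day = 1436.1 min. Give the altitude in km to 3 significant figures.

1330 km

Required period T = 86166 / 12.8 = 6731.7 s.
From T = 2π√(a³/μ): a = (μ T²/4π²)^(1/3) = (398600 × 6731.7² / 4π²)^(1/3) = 7706 km.
Altitude h = a − R = 7706 − 6371 = 1335 km.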